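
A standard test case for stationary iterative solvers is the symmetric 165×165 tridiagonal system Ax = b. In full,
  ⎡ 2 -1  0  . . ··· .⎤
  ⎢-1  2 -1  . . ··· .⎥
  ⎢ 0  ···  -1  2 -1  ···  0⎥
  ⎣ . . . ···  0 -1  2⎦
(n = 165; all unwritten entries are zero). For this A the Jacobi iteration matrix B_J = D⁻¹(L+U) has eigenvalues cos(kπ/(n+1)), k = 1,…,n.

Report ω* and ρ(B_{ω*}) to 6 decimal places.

ω* = 1.962855, ρ_SOR = 0.962855

½·tridiag(1,0,1) at n=165: λ_k = cos(kπ/166); max |λ| at k=1 ⇒ ρ_J = cos(π/166) ≈ 0.999821.
√(1−ρ_J²) simplifies to sin(π/166) = 0.0189241.
So ω* = 2/1.0189241 = 1.962855 (Young).
ρ_SOR = ω* − 1 = 1.962855 − 1 = 0.962855.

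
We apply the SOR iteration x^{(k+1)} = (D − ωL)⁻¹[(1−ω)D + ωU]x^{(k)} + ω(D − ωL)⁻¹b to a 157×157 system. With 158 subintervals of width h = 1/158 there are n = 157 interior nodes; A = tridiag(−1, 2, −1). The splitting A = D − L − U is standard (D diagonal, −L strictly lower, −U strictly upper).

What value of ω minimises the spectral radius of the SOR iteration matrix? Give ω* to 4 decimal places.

spectrum of D⁻¹(L+U) = {cos(kπ/158) : 1≤k≤157}; ρ_J = cos(π/158) = 0.9998.
√(1−ρ_J²) = |sin(π/158)| = 0.01988
ω* = 2 / (1 + 0.01988) = 2 / 1.01988 ≈ 1.9610.
and ρ(B_{ω*}) = 1.9610 − 1 = 0.9610.

ω* = 1.9610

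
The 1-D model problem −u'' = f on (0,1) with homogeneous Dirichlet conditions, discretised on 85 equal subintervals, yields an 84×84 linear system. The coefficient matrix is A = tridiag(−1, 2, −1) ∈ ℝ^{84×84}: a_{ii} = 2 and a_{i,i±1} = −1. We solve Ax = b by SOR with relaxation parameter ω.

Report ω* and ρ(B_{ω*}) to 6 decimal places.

ω* = 1.928731, ρ_SOR = 0.928731

½·tridiag(1,0,1) at n=84: λ_k = cos(kπ/85); max |λ| at k=1 ⇒ ρ_J = cos(π/85) ≈ 0.999317.
√(1−ρ_J²) simplifies to sin(π/85) = 0.0369515.
ω* = 2/(1+0.0369515) = 1.928731
ρ_SOR = ω* − 1 = 1.928731 − 1 = 0.928731.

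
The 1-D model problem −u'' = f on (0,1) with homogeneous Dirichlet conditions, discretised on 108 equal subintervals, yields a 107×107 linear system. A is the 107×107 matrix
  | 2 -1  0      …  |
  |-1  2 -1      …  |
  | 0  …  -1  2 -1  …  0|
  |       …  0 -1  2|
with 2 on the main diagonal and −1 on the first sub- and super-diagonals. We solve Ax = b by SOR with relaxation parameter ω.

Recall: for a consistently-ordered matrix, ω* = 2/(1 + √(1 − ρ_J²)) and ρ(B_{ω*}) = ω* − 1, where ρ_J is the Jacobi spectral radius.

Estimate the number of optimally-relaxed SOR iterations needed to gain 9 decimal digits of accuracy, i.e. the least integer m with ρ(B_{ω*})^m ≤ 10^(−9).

m = 357

[ρ_J] n=107: ρ(B_J) = cos(π/(n+1)) = cos(π/108) = 0.9995770.
√(1−ρ_J²) simplifies to sin(π/108) = 0.0290847.
So ω* = 2/1.0290847 = 1.9434746 (Young).
[ρ_SOR] ω* − 1 = 0.9434746.
9·ln10 = 20.7233; −ln(0.9434746) = 0.0581858; m = ⌈20.7233/0.0581858⌉ = ⌈356.157⌉ = 357.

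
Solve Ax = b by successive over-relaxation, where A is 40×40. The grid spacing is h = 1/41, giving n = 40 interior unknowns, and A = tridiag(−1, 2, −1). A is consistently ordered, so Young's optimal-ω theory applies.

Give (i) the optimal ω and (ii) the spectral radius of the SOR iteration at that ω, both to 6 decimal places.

With n=40, ρ(Jacobi) = cos(π/41) = 0.997066.
√(1−ρ_J²) simplifies to sin(π/41) = 0.0765493.
[ω*] 2 ÷ (1 + 0.0765493) = 2 ÷ 1.0765493 = 1.857788.
ρ_SOR = ω* − 1 = 1.857788 − 1 = 0.857788.

ω* = 1.857788, ρ_SOR = 0.857788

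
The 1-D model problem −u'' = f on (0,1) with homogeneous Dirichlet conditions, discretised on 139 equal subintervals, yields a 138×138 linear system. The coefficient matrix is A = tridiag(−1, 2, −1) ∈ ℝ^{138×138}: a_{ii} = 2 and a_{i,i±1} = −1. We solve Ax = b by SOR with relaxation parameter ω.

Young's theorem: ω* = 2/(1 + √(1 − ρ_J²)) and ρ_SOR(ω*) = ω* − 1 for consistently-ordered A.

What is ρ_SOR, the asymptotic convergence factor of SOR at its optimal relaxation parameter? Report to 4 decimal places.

ρ_SOR = 0.9558

B_J for the 138×138 system has eigenvalues cos(kπ/139); ρ_J = cos(π/139) = 0.9997.
1 − cos²(π/139) = sin²(π/139) ⇒ √(1−ρ_J²) = sin(π/139) = 0.02260.
So ω* = 2/1.02260 = 1.9558 (Young).
At ω = 1.9558 every |λ(B_ω)| = ω−1, so ρ_SOR = 0.9558.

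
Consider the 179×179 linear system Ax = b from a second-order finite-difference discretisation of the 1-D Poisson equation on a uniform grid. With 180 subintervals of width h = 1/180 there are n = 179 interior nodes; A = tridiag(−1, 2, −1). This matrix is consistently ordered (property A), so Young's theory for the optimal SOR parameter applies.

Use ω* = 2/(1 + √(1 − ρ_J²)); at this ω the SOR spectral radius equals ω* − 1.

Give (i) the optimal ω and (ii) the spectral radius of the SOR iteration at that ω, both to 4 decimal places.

n=179: λ(B_J) = 1 − λ(A)/2 = cos(kπ/180); k=1 gives ρ_J = 0.9998.
√(1−ρ_J²) = |sin(π/180)| = 0.01745
ω* = 2/(1+0.01745) = 1.9657
and ρ(B_{ω*}) = 1.9657 − 1 = 0.9657.

ω* = 1.9657, ρ_SOR = 0.9657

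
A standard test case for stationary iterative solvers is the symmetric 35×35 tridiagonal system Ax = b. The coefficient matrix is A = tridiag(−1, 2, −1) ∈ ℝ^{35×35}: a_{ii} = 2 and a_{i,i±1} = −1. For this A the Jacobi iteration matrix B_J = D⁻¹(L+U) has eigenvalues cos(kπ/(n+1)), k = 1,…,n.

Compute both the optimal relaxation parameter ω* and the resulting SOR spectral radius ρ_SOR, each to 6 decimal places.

[ρ_J] n=35: ρ(B_J) = cos(π/(n+1)) = cos(π/36) = 0.996195.
root = sin(π/36) = 0.0871557  (since 1−cos² = sin²).
So ω* = 2/1.0871557 = 1.839663 (Young).
ρ_SOR = ω* − 1 = 1.839663 − 1 = 0.839663.

ω* = 1.839663, ρ_SOR = 0.839663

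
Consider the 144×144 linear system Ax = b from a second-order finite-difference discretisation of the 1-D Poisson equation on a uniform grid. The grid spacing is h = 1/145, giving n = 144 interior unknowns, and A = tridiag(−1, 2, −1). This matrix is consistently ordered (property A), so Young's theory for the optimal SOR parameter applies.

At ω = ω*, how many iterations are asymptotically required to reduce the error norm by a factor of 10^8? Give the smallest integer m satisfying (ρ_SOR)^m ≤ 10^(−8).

B_J for the 144×144 system has eigenvalues cos(kπ/145); ρ_J = cos(π/145) = 0.9997653.
√(1 − cos²(π/145)) = sin(π/145) ≈ 0.0216645.
Young: ω* = 2/(1+√(1−ρ_J²)) = 2/(1+0.0216645) = 2/1.0216645 = 1.9575898.
Hence ρ(B_{ω*}) = 1.9575898 − 1 = 0.9575898.
Need (0.9575898)^m ≤ 10^(−8): m ≥ 8·ln10/|ln 0.9575898| = 18.4207/0.0433358 = 425.069 ⇒ m = 426.

m = 426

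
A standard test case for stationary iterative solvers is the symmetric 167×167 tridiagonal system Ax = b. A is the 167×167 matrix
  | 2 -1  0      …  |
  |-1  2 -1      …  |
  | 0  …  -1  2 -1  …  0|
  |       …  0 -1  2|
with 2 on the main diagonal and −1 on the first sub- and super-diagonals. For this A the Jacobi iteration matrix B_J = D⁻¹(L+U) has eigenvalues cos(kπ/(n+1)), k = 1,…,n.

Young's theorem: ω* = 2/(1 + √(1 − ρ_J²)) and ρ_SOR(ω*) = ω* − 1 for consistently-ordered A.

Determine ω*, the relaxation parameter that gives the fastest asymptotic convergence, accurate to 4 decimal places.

With n=167, ρ(Jacobi) = cos(π/168) = 0.9998.
root = sin(π/168) = 0.01870  (since 1−cos² = sin²).
ω* = 2/(1 + 0.01870) = 2/1.01870 = 1.9633.
At ω = 1.9633 every |λ(B_ω)| = ω−1, so ρ_SOR = 0.9633.

ω* = 1.9633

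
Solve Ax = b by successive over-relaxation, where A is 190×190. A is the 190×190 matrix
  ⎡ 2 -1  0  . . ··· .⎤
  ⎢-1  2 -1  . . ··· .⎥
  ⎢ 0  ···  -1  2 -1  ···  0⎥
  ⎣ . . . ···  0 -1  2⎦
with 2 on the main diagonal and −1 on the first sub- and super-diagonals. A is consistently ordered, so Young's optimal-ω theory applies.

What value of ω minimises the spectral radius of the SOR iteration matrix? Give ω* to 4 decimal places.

ω* = 1.9676

ρ_J = max_k |cos(kπ/191)| = cos(π/191) = 0.9999
√(1 − cos²(π/191)) = sin(π/191) ≈ 0.01645.
ω* = 2/(1 + 0.01645) = 2/1.01645 = 1.9676.
and ρ(B_{ω*}) = 1.9676 − 1 = 0.9676.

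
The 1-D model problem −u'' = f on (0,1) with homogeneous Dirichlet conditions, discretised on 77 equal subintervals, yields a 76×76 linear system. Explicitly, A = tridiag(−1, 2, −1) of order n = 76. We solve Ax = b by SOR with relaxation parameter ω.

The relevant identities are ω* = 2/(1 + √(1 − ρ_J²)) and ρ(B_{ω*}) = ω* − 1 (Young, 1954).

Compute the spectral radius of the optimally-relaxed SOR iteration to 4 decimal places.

[ρ_J] n=76: ρ(B_J) = cos(π/(n+1)) = cos(π/77) = 0.9992.
√(1−ρ_J²) = |sin(π/77)| = 0.04079
ω* = 2 / (1 + 0.04079) = 2 / 1.04079 ≈ 1.9216.
At ω = 1.9216 every |λ(B_ω)| = ω−1, so ρ_SOR = 0.9216.

ρ_SOR = 0.9216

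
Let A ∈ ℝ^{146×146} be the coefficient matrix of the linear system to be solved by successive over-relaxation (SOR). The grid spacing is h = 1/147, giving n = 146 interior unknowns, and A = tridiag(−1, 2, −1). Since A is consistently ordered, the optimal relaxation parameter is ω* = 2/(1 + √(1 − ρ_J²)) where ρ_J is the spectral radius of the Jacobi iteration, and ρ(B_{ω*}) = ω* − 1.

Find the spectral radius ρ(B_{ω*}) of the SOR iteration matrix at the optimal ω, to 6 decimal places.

ρ_SOR = 0.958155

½·tridiag(1,0,1) at n=146: λ_k = cos(kπ/147); max |λ| at k=1 ⇒ ρ_J = cos(π/147) ≈ 0.999772.
1 − cos²(π/147) = sin²(π/147) ⇒ √(1−ρ_J²) = sin(π/147) = 0.0213698.
ω* = 2/(1+0.0213698) = 1.958155
ρ_SOR = ω* − 1 = 1.958155 − 1 = 0.958155.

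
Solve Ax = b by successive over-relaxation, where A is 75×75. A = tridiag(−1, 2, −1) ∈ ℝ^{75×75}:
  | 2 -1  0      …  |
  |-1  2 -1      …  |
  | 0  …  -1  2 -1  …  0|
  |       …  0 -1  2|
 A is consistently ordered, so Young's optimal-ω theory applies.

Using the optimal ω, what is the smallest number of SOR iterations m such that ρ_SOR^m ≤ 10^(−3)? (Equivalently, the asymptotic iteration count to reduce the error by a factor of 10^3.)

spectrum of D⁻¹(L+U) = {cos(kπ/76) : 1≤k≤75}; ρ_J = cos(π/76) = 0.9991458.
√(1−ρ_J²) simplifies to sin(π/76) = 0.0413250.
ω* = 2/(1 + 0.0413250) = 2/1.0413250 = 1.9206300.
ρ(B_{ω*}) = ω*−1 = 0.9206300
(0.9206300)^m ≤ 10^{−3}  ⇒  m·ln(0.9206300) ≤ −3·ln10  ⇒  m ≥ 83.531  ⇒  m = 84

m = 84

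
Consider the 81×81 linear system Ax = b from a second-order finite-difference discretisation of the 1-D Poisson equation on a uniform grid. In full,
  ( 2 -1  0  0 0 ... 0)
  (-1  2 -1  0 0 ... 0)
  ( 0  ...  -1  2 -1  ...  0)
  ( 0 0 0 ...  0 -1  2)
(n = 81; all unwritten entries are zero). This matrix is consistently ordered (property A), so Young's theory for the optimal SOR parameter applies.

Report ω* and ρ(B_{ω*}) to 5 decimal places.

ω* = 1.92622, ρ_SOR = 0.92622

½·tridiag(1,0,1) at n=81: λ_k = cos(kπ/82); max |λ| at k=1 ⇒ ρ_J = cos(π/82) ≈ 0.99927.
1 − cos²(π/82) = sin²(π/82) ⇒ √(1−ρ_J²) = sin(π/82) = 0.038303.
Young: ω* = 2/(1+√(1−ρ_J²)) = 2/(1+0.038303) = 2/1.038303 = 1.92622.
ρ_SOR = ω* − 1 ≈ 0.92622.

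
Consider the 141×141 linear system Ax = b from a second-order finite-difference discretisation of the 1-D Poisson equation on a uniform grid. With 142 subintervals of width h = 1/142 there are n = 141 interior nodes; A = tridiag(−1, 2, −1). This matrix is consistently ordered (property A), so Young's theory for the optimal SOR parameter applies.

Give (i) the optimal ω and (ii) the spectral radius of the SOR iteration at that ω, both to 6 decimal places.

ω* = 1.956713, ρ_SOR = 0.956713

½·tridiag(1,0,1) at n=141: λ_k = cos(kπ/142); max |λ| at k=1 ⇒ ρ_J = cos(π/142) ≈ 0.999755.
√(1 − cos²(π/142)) = sin(π/142) ≈ 0.0221221.
ω* = 2/(1 + 0.0221221) = 2/1.0221221 = 1.956713.
Hence ρ(B_{ω*}) = 1.956713 − 1 = 0.956713.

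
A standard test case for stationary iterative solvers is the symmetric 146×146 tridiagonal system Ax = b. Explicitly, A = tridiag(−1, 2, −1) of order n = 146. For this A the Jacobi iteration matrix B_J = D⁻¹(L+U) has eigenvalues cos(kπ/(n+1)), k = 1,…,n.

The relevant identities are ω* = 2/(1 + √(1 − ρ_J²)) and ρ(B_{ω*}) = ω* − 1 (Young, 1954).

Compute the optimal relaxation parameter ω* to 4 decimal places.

[ρ_J] n=146: ρ(B_J) = cos(π/(n+1)) = cos(π/147) = 0.9998.
root = sin(π/147) = 0.02137  (since 1−cos² = sin²).
[ω*] 2 ÷ (1 + 0.02137) = 2 ÷ 1.02137 = 1.9582.
ρ_SOR = ω* − 1 = 1.9582 − 1 = 0.9582.

ω* = 1.9582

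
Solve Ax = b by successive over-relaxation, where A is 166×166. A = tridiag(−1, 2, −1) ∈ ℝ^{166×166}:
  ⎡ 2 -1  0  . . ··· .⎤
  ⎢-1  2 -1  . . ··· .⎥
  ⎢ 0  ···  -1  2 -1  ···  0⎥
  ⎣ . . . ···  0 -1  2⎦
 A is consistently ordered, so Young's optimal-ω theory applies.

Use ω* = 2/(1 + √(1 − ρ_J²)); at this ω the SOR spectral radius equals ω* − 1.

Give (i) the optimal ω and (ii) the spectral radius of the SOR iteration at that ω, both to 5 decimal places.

ω* = 1.96307, ρ_SOR = 0.96307

n=166: λ(B_J) = 1 − λ(A)/2 = cos(kπ/167); k=1 gives ρ_J = 0.99982.
root = sin(π/167) = 0.018811  (since 1−cos² = sin²).
ω* = 2/(1 + 0.018811) = 2/1.018811 = 1.96307.
ρ(B_{ω*}) = ω*−1 = 0.96307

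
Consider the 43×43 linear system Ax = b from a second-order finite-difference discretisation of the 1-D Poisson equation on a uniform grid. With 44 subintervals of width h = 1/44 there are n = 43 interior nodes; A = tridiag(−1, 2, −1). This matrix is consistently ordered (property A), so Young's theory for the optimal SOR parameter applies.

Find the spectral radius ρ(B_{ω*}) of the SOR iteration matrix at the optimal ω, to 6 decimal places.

ρ_J = max_k |cos(kπ/44)| = cos(π/44) = 0.997452
root = sin(π/44) = 0.0713392  (since 1−cos² = sin²).
[ω*] 2 ÷ (1 + 0.0713392) = 2 ÷ 1.0713392 = 1.866822.
ρ(B_{ω*}) = ω*−1 = 0.866822

ρ_SOR = 0.866822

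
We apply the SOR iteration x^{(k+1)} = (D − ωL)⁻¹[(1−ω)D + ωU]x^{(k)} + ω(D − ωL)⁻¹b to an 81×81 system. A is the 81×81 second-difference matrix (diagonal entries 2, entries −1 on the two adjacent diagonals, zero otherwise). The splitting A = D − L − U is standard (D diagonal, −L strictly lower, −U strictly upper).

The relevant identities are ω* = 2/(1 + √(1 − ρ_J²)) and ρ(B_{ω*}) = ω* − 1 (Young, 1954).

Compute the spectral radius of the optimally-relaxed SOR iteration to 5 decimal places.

With n=81, ρ(Jacobi) = cos(π/82) = 0.99927.
1 − cos²(π/82) = sin²(π/82) ⇒ √(1−ρ_J²) = sin(π/82) = 0.038303.
ω* = 2/(1 + 0.038303) = 2/1.038303 = 1.92622.
ρ_SOR = ω* − 1 ≈ 0.92622.

ρ_SOR = 0.92622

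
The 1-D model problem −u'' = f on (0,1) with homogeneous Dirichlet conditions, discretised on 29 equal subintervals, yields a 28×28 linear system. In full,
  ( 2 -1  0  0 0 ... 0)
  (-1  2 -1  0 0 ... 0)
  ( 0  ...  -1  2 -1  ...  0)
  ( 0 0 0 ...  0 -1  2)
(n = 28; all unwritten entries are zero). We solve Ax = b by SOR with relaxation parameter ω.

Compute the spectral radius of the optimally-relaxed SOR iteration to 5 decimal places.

ρ_J = max_k |cos(kπ/29)| = cos(π/29) = 0.99414
1 − cos²(π/29) = sin²(π/29) ⇒ √(1−ρ_J²) = sin(π/29) = 0.108119.
ω* = 2 / (1 + 0.108119) = 2 / 1.108119 ≈ 1.80486.
Hence ρ(B_{ω*}) = 1.80486 − 1 = 0.80486.

ρ_SOR = 0.80486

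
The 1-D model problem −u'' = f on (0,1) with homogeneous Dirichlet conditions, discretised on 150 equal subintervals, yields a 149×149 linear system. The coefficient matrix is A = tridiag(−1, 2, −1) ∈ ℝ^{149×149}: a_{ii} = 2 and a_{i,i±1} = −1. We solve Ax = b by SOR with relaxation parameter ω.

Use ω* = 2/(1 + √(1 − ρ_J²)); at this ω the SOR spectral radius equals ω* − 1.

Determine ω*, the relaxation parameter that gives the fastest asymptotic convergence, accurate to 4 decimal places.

ω* = 1.9590

B_J for the 149×149 system has eigenvalues cos(kπ/150); ρ_J = cos(π/150) = 0.9998.
√(1 − cos²(π/150)) = sin(π/150) ≈ 0.02094.
ω* = 2/(1 + 0.02094) = 2/1.02094 = 1.9590.
ρ_SOR = ω* − 1 = 1.9590 − 1 = 0.9590.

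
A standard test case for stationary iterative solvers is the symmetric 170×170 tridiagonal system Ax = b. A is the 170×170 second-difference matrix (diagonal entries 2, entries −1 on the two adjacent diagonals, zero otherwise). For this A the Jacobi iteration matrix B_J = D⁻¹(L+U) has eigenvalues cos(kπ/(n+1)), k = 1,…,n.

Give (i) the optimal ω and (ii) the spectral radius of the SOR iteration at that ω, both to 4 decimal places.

ω* = 1.9639, ρ_SOR = 0.9639

[ρ_J] n=170: ρ(B_J) = cos(π/(n+1)) = cos(π/171) = 0.9998.
1 − cos²(π/171) = sin²(π/171) ⇒ √(1−ρ_J²) = sin(π/171) = 0.01837.
So ω* = 2/1.01837 = 1.9639 (Young).
ρ(B_{ω*}) = ω*−1 = 0.9639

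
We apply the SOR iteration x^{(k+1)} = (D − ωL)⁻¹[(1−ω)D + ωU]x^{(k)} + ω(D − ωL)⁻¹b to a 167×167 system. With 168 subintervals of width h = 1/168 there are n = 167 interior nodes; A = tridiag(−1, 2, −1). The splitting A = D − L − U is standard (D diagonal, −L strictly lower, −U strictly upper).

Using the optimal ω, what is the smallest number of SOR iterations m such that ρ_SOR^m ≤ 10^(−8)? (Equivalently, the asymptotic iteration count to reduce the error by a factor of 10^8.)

½·tridiag(1,0,1) at n=167: λ_k = cos(kπ/168); max |λ| at k=1 ⇒ ρ_J = cos(π/168) ≈ 0.9998252.
√(1−ρ_J²) simplifies to sin(π/168) = 0.0186989.
Then 2/(1+√(1−ρ_J²)) = 2/(1+0.0186989); ω* = 2/1.0186989 = 1.9632887.
[ρ_SOR] ω* − 1 = 0.9632887.
ρ_SOR^m ≤ 10^(−8) ⇔ m ≥ 8·ln10/(−ln 0.9632887) = 18.4207/0.0374021 = 492.504; m = ⌈492.504⌉ = 493.

m = 493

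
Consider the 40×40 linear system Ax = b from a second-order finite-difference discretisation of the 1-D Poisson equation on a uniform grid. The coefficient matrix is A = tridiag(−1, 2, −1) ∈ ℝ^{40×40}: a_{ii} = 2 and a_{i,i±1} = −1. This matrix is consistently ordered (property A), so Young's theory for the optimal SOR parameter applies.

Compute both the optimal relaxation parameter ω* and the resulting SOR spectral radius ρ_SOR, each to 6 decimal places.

B_J for the 40×40 system has eigenvalues cos(kπ/41); ρ_J = cos(π/41) = 0.997066.
√(1−ρ_J²) simplifies to sin(π/41) = 0.0765493.
ω* = 2/(1 + 0.0765493) = 2/1.0765493 = 1.857788.
ρ(B_{ω*}) = ω*−1 = 0.857788

ω* = 1.857788, ρ_SOR = 0.857788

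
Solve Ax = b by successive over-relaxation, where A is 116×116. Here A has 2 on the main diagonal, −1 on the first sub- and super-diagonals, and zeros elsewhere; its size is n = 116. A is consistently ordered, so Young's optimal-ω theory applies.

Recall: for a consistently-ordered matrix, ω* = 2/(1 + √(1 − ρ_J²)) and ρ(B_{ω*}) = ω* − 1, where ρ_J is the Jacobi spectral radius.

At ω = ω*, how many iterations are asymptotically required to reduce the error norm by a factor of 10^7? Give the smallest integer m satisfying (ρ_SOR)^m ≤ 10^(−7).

m = 301

½·tridiag(1,0,1) at n=116: λ_k = cos(kπ/117); max |λ| at k=1 ⇒ ρ_J = cos(π/117) ≈ 0.9996395.
1 − cos²(π/117) = sin²(π/117) ⇒ √(1−ρ_J²) = sin(π/117) = 0.0268480.
Then 2/(1+√(1−ρ_J²)) = 2/(1+0.0268480); ω* = 2/1.0268480 = 1.9477079.
At ω = 1.9477079 every |λ(B_ω)| = ω−1, so ρ_SOR = 0.9477079.
ρ_SOR^m ≤ 10^(−7) ⇔ m ≥ 7·ln10/(−ln 0.9477079) = 16.1181/0.0537089 = 300.101; m = ⌈300.101⌉ = 301.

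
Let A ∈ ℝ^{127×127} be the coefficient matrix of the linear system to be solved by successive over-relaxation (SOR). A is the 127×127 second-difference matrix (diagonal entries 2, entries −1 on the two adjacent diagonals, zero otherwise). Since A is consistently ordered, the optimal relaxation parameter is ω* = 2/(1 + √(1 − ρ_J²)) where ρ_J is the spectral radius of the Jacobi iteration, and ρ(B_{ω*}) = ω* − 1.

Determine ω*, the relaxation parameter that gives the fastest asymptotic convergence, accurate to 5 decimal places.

B_J for the 127×127 system has eigenvalues cos(kπ/128); ρ_J = cos(π/128) = 0.99970.
√(1 − cos²(π/128)) = sin(π/128) ≈ 0.024541.
ω* = 2/(1 + 0.024541) = 2/1.024541 = 1.95209.
ρ(B_{ω*}) = ω*−1 = 0.95209

ω* = 1.95209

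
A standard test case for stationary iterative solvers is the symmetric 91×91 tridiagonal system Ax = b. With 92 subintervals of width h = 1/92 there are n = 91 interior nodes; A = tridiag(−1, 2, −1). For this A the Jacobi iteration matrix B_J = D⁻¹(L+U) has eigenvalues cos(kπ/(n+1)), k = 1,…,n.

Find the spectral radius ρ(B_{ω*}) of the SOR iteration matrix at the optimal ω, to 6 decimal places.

ρ_J = max_k |cos(kπ/92)| = cos(π/92) = 0.999417
√(1−ρ_J²) simplifies to sin(π/92) = 0.0341411.
ω* = 2 / (1 + 0.0341411) = 2 / 1.0341411 ≈ 1.933972.
At ω = 1.933972 every |λ(B_ω)| = ω−1, so ρ_SOR = 0.933972.

ρ_SOR = 0.933972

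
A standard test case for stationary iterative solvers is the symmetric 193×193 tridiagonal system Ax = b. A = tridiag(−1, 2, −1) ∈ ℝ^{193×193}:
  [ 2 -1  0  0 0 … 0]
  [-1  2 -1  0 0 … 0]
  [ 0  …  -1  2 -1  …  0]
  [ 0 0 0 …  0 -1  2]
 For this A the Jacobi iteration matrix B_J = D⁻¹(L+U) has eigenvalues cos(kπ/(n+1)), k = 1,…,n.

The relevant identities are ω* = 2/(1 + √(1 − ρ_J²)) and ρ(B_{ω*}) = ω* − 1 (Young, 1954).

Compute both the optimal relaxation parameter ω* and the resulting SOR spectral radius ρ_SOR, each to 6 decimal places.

ω* = 1.968130, ρ_SOR = 0.968130

[ρ_J] n=193: ρ(B_J) = cos(π/(n+1)) = cos(π/194) = 0.999869.
√(1−ρ_J²) = |sin(π/194)| = 0.0161931
Young: ω* = 2/(1+√(1−ρ_J²)) = 2/(1+0.0161931) = 2/1.0161931 = 1.968130.
Hence ρ(B_{ω*}) = 1.968130 − 1 = 0.968130.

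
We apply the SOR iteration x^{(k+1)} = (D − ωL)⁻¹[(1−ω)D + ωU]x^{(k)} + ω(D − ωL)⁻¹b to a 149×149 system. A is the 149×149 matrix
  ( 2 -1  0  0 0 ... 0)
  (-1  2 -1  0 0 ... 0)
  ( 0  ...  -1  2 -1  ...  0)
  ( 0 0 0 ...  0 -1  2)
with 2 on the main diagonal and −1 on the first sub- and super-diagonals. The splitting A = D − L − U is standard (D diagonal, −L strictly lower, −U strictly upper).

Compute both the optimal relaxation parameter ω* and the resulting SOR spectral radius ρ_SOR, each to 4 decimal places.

ω* = 1.9590, ρ_SOR = 0.9590

½·tridiag(1,0,1) at n=149: λ_k = cos(kπ/150); max |λ| at k=1 ⇒ ρ_J = cos(π/150) ≈ 0.9998.
√(1−ρ_J²) simplifies to sin(π/150) = 0.02094.
Then 2/(1+√(1−ρ_J²)) = 2/(1+0.02094); ω* = 2/1.02094 = 1.9590.
ρ_SOR = ω* − 1 = 1.9590 − 1 = 0.9590.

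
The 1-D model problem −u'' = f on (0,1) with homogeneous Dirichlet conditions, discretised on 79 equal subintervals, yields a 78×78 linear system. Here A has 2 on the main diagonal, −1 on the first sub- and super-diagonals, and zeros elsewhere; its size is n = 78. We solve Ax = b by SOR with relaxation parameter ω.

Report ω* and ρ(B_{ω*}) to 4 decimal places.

With n=78, ρ(Jacobi) = cos(π/79) = 0.9992.
√(1−ρ_J²) = |sin(π/79)| = 0.03976
So ω* = 2/1.03976 = 1.9235 (Young).
and ρ(B_{ω*}) = 1.9235 − 1 = 0.9235.

ω* = 1.9235, ρ_SOR = 0.9235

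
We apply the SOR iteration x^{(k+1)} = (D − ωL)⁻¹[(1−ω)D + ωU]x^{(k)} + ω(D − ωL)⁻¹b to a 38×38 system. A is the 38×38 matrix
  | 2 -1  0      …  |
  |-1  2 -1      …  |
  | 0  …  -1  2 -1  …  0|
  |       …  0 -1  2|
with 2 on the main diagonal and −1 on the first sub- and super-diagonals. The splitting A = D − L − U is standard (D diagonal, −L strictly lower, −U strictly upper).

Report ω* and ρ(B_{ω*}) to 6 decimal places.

ω* = 1.851052, ρ_SOR = 0.851052

[ρ_J] n=38: ρ(B_J) = cos(π/(n+1)) = cos(π/39) = 0.996757.
root = sin(π/39) = 0.0804666  (since 1−cos² = sin²).
ω* = 2/(1 + 0.0804666) = 2/1.0804666 = 1.851052.
ρ_SOR = ω* − 1 ≈ 0.851052.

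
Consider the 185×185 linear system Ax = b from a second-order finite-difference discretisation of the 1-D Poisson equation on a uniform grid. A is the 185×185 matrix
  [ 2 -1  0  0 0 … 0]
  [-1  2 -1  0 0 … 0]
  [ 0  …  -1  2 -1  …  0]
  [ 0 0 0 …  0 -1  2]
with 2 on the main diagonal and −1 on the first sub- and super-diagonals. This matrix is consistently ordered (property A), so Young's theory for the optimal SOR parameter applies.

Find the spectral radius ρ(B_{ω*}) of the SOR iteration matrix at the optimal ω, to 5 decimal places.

B_J for the 185×185 system has eigenvalues cos(kπ/186); ρ_J = cos(π/186) = 0.99986.
root = sin(π/186) = 0.016889  (since 1−cos² = sin²).
[ω*] 2 ÷ (1 + 0.016889) = 2 ÷ 1.016889 = 1.96678.
ρ(B_{ω*}) = ω*−1 = 0.96678

ρ_SOR = 0.96678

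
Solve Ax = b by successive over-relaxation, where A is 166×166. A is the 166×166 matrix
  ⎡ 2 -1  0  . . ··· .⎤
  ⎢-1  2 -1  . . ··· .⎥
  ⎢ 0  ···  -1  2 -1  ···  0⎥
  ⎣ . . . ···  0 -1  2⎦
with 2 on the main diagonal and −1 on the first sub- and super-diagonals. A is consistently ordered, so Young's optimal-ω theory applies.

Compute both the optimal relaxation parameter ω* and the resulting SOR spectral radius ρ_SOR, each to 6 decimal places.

[ρ_J] n=166: ρ(B_J) = cos(π/(n+1)) = cos(π/167) = 0.999823.
√(1−ρ_J²) simplifies to sin(π/167) = 0.0188108.
ω* = 2 / (1 + 0.0188108) = 2 / 1.0188108 ≈ 1.963073.
Hence ρ(B_{ω*}) = 1.963073 − 1 = 0.963073.

ω* = 1.963073, ρ_SOR = 0.963073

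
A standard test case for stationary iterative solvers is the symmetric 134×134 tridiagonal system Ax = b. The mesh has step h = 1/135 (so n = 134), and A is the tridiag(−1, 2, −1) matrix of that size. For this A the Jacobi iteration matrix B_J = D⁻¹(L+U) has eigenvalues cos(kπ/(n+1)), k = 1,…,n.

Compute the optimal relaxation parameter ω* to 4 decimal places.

[ρ_J] n=134: ρ(B_J) = cos(π/(n+1)) = cos(π/135) = 0.9997.
√(1−ρ_J²) = |sin(π/135)| = 0.02327
So ω* = 2/1.02327 = 1.9545 (Young).
ρ(B_{ω*}) = ω*−1 = 0.9545

ω* = 1.9545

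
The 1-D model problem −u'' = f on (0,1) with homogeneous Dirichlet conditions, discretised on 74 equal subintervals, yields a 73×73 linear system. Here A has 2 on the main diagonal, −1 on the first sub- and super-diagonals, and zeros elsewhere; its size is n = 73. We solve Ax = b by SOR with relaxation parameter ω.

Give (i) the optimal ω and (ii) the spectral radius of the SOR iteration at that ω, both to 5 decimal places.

½·tridiag(1,0,1) at n=73: λ_k = cos(kπ/74); max |λ| at k=1 ⇒ ρ_J = cos(π/74) ≈ 0.99910.
√(1−ρ_J²) simplifies to sin(π/74) = 0.042441.
Young: ω* = 2/(1+√(1−ρ_J²)) = 2/(1+0.042441) = 2/1.042441 = 1.91857.
ρ_SOR = ω* − 1 = 1.91857 − 1 = 0.91857.

ω* = 1.91857, ρ_SOR = 0.91857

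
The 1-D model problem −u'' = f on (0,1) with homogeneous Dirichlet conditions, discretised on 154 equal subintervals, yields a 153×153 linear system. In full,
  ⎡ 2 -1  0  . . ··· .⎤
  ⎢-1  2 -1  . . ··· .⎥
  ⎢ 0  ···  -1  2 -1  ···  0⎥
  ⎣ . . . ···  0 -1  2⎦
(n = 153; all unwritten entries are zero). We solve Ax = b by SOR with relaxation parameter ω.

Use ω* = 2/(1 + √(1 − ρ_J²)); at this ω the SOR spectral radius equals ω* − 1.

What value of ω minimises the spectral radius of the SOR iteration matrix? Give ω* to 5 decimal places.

ω* = 1.96002

With n=153, ρ(Jacobi) = cos(π/154) = 0.99979.
√(1−ρ_J²) simplifies to sin(π/154) = 0.020399.
Young: ω* = 2/(1+√(1−ρ_J²)) = 2/(1+0.020399) = 2/1.020399 = 1.96002.
ρ(B_{ω*}) = ω*−1 = 0.96002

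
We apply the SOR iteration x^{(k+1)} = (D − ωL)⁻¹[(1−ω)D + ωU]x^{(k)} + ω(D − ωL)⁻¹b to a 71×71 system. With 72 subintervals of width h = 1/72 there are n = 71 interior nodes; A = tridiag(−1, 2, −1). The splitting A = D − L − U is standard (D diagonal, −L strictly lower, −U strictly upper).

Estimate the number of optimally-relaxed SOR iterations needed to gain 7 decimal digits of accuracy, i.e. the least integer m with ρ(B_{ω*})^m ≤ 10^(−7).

m = 185

n=71: λ(B_J) = 1 − λ(A)/2 = cos(kπ/72); k=1 gives ρ_J = 0.9990482.
root = sin(π/72) = 0.0436194  (since 1−cos² = sin²).
So ω* = 2/1.0436194 = 1.9164075 (Young).
Hence ρ(B_{ω*}) = 1.9164075 − 1 = 0.9164075.
(0.9164075)^m ≤ 10^{−7}  ⇒  m·ln(0.9164075) ≤ −7·ln10  ⇒  m ≥ 184.641  ⇒  m = 185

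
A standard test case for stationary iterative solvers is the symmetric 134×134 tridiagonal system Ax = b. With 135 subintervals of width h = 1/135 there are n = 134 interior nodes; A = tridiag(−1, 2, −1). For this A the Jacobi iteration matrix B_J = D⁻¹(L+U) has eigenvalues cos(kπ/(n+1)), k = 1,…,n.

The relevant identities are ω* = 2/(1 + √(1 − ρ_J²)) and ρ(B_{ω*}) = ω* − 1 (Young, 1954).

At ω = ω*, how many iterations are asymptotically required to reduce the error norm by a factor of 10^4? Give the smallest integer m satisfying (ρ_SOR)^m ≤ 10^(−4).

[ρ_J] n=134: ρ(B_J) = cos(π/(n+1)) = cos(π/135) = 0.9997292.
1 − cos²(π/135) = sin²(π/135) ⇒ √(1−ρ_J²) = sin(π/135) = 0.0232690.
So ω* = 2/1.0232690 = 1.9545203 (Young).
[ρ_SOR] ω* − 1 = 0.9545203.
4·ln10 = 9.21034; −ln(0.9545203) = 0.0465464; m = ⌈9.21034/0.0465464⌉ = ⌈197.874⌉ = 198.

m = 198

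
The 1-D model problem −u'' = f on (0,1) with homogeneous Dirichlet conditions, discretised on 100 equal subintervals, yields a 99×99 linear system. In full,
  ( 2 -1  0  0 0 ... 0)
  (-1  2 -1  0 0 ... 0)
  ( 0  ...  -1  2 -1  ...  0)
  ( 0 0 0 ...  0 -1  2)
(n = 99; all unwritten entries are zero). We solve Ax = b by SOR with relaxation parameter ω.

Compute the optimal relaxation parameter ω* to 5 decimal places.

n=99: λ(B_J) = 1 − λ(A)/2 = cos(kπ/100); k=1 gives ρ_J = 0.99951.
√(1 − cos²(π/100)) = sin(π/100) ≈ 0.031411.
Then 2/(1+√(1−ρ_J²)) = 2/(1+0.031411); ω* = 2/1.031411 = 1.93909.
Hence ρ(B_{ω*}) = 1.93909 − 1 = 0.93909.

ω* = 1.93909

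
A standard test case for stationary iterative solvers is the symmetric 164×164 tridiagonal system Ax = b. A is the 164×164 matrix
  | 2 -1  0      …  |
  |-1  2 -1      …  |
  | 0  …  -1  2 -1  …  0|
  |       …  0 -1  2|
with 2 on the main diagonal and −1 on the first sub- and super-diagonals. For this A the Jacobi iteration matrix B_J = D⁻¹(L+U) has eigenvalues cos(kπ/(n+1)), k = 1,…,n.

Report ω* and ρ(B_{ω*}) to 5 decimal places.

½·tridiag(1,0,1) at n=164: λ_k = cos(kπ/165); max |λ| at k=1 ⇒ ρ_J = cos(π/165) ≈ 0.99982.
√(1 − cos²(π/165)) = sin(π/165) ≈ 0.019039.
ω* = 2/(1+0.019039) = 1.96263
ρ(B_{ω*}) = ω*−1 = 0.96263

ω* = 1.96263, ρ_SOR = 0.96263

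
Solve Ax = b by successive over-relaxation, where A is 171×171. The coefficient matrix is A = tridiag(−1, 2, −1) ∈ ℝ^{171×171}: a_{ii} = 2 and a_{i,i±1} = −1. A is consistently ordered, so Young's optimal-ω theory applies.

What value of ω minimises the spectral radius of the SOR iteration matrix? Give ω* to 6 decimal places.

ω* = 1.964127

B_J for the 171×171 system has eigenvalues cos(kπ/172); ρ_J = cos(π/172) = 0.999833.
1 − cos²(π/172) = sin²(π/172) ⇒ √(1−ρ_J²) = sin(π/172) = 0.0182641.
ω* = 2 / (1 + 0.0182641) = 2 / 1.0182641 ≈ 1.964127.
At ω = 1.964127 every |λ(B_ω)| = ω−1, so ρ_SOR = 0.964127.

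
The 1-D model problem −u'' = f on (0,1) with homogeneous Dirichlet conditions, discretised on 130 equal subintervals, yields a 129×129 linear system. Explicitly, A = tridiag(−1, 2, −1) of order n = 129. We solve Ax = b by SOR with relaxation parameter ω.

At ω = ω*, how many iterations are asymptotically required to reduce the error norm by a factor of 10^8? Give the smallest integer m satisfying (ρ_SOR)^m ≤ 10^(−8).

m = 382

½·tridiag(1,0,1) at n=129: λ_k = cos(kπ/130); max |λ| at k=1 ⇒ ρ_J = cos(π/130) ≈ 0.9997080.
√(1−ρ_J²) simplifies to sin(π/130) = 0.0241637.
ω* = 2/(1 + 0.0241637) = 2/1.0241637 = 1.9528128.
Hence ρ(B_{ω*}) = 1.9528128 − 1 = 0.9528128.
(0.9528128)^m ≤ 10^{−8}  ⇒  m·ln(0.9528128) ≤ −8·ln10  ⇒  m ≥ 381.091  ⇒  m = 382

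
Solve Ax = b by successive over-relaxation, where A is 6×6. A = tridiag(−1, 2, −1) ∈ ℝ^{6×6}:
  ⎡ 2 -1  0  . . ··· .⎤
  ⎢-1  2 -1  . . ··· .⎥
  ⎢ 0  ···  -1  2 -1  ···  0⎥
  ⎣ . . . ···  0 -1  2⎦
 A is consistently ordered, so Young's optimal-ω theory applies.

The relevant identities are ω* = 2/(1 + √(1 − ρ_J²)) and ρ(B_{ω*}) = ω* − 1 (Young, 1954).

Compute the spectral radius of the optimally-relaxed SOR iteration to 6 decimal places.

B_J for the 6×6 system has eigenvalues cos(kπ/7); ρ_J = cos(π/7) = 0.900969.
√(1−ρ_J²) = |sin(π/7)| = 0.4338837
ω* = 2/(1 + 0.4338837) = 2/1.4338837 = 1.394813.
and ρ(B_{ω*}) = 1.394813 − 1 = 0.394813.

ρ_SOR = 0.394813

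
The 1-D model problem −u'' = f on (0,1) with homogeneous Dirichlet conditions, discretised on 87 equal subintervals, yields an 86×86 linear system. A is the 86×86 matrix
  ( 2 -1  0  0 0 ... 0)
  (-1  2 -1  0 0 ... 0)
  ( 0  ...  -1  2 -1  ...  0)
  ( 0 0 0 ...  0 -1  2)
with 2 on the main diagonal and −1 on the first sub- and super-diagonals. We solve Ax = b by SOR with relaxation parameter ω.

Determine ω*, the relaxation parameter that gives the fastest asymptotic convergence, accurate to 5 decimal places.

ω* = 1.93031

With n=86, ρ(Jacobi) = cos(π/87) = 0.99935.
√(1 − cos²(π/87)) = sin(π/87) ≈ 0.036102.
ω* = 2/(1 + 0.036102) = 2/1.036102 = 1.93031.
and ρ(B_{ω*}) = 1.93031 − 1 = 0.93031.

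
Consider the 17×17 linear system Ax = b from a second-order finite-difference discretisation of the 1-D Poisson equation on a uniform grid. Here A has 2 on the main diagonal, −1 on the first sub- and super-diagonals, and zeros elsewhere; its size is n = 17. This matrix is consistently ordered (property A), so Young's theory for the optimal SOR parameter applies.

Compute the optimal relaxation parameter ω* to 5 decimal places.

ω* = 1.70409

n=17: λ(B_J) = 1 − λ(A)/2 = cos(kπ/18); k=1 gives ρ_J = 0.98481.
√(1 − cos²(π/18)) = sin(π/18) ≈ 0.173648.
[ω*] 2 ÷ (1 + 0.173648) = 2 ÷ 1.173648 = 1.70409.
At ω = 1.70409 every |λ(B_ω)| = ω−1, so ρ_SOR = 0.70409.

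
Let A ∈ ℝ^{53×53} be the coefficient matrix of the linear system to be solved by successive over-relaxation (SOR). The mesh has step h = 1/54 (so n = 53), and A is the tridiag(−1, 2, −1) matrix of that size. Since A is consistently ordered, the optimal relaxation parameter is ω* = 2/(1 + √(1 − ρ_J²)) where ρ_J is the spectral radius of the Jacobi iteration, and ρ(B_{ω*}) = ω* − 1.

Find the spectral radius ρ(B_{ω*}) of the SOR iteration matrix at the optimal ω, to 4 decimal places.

With n=53, ρ(Jacobi) = cos(π/54) = 0.9983.
1 − cos²(π/54) = sin²(π/54) ⇒ √(1−ρ_J²) = sin(π/54) = 0.05814.
ω* = 2/(1+0.05814) = 1.8901
ρ_SOR = ω* − 1 ≈ 0.8901.

ρ_SOR = 0.8901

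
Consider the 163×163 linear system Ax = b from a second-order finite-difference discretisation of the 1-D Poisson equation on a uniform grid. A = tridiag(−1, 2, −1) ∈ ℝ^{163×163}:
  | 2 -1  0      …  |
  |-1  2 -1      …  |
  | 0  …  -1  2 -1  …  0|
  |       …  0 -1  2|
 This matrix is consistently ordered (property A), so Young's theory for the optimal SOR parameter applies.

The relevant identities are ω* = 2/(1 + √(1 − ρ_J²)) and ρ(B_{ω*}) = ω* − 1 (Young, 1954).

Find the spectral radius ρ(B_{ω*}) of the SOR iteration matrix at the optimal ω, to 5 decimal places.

ρ_SOR = 0.96241

[ρ_J] n=163: ρ(B_J) = cos(π/(n+1)) = cos(π/164) = 0.99982.
√(1−ρ_J²) simplifies to sin(π/164) = 0.019155.
Then 2/(1+√(1−ρ_J²)) = 2/(1+0.019155); ω* = 2/1.019155 = 1.96241.
ρ_SOR = ω* − 1 = 1.96241 − 1 = 0.96241.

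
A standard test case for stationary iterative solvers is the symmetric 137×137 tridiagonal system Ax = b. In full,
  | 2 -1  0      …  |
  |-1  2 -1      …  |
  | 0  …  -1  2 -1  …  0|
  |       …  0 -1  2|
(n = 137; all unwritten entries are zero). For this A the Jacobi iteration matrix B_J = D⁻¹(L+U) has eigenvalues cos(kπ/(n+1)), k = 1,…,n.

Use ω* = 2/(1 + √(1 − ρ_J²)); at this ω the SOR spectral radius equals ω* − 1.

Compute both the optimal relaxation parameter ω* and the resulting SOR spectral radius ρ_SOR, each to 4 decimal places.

ρ_J = max_k |cos(kπ/138)| = cos(π/138) = 0.9997
√(1−ρ_J²) = |sin(π/138)| = 0.02276
ω* = 2/(1 + 0.02276) = 2/1.02276 = 1.9555.
and ρ(B_{ω*}) = 1.9555 − 1 = 0.9555.

ω* = 1.9555, ρ_SOR = 0.9555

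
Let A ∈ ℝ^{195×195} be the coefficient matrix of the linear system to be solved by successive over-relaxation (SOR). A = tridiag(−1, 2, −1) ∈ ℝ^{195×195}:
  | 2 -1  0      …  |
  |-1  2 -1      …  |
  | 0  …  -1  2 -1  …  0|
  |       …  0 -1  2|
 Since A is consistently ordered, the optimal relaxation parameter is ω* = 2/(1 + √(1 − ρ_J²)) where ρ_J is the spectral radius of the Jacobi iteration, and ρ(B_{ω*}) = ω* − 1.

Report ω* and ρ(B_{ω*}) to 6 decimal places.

B_J for the 195×195 system has eigenvalues cos(kπ/196); ρ_J = cos(π/196) = 0.999872.
√(1−ρ_J²) = |sin(π/196)| = 0.0160278
So ω* = 2/1.0160278 = 1.968450 (Young).
Hence ρ(B_{ω*}) = 1.968450 − 1 = 0.968450.

ω* = 1.968450, ρ_SOR = 0.968450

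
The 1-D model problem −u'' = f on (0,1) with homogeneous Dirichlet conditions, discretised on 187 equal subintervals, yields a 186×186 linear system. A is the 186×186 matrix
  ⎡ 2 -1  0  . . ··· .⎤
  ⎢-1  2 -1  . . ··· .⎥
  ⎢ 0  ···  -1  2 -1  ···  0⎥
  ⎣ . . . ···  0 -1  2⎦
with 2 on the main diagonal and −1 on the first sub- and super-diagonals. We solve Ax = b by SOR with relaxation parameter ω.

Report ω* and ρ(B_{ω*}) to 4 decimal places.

ω* = 1.9670, ρ_SOR = 0.9670

[ρ_J] n=186: ρ(B_J) = cos(π/(n+1)) = cos(π/187) = 0.9999.
root = sin(π/187) = 0.01680  (since 1−cos² = sin²).
Young: ω* = 2/(1+√(1−ρ_J²)) = 2/(1+0.01680) = 2/1.01680 = 1.9670.
[ρ_SOR] ω* − 1 = 0.9670.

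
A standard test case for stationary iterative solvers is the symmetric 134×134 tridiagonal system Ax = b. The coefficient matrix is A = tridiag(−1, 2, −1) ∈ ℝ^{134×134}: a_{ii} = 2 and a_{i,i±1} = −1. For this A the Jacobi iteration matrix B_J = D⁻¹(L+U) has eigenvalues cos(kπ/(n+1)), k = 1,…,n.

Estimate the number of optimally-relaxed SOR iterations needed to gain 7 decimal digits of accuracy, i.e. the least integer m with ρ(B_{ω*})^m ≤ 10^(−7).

m = 347

n=134: λ(B_J) = 1 − λ(A)/2 = cos(kπ/135); k=1 gives ρ_J = 0.9997292.
1 − cos²(π/135) = sin²(π/135) ⇒ √(1−ρ_J²) = sin(π/135) = 0.0232690.
ω* = 2 / (1 + 0.0232690) = 2 / 1.0232690 ≈ 1.9545203.
At ω = 1.9545203 every |λ(B_ω)| = ω−1, so ρ_SOR = 0.9545203.
For 7 digits: m = 7·ln10 / (−ln 0.9545203) = 16.1181/0.0465464 = 346.280; round up → m = 347.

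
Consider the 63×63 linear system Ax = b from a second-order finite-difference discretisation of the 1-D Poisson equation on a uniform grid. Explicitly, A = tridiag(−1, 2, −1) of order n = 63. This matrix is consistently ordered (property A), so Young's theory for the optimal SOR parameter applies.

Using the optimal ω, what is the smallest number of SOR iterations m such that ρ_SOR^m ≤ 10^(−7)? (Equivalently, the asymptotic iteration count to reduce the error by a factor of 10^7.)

m = 165

B_J for the 63×63 system has eigenvalues cos(kπ/64); ρ_J = cos(π/64) = 0.9987955.
1 − cos²(π/64) = sin²(π/64) ⇒ √(1−ρ_J²) = sin(π/64) = 0.0490677.
Young: ω* = 2/(1+√(1−ρ_J²)) = 2/(1+0.0490677) = 2/1.0490677 = 1.9064547.
Hence ρ(B_{ω*}) = 1.9064547 − 1 = 0.9064547.
ρ_SOR^m ≤ 10^(−7) ⇔ m ≥ 7·ln10/(−ln 0.9064547) = 16.1181/0.0982142 = 164.112; m = ⌈164.112⌉ = 165.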